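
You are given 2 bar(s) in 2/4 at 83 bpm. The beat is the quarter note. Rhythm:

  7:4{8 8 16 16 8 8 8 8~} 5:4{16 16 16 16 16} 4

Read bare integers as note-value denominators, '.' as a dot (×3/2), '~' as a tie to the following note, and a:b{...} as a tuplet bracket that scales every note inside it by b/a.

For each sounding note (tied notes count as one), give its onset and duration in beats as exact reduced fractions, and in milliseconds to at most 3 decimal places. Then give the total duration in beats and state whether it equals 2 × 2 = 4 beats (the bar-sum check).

1) 0.0ms=0b +206.54ms=2/7b
2) 206.54ms=2/7b +206.54ms=2/7b
3) 413.081ms=4/7b +103.27ms=1/7b
4) 516.351ms=5/7b +103.27ms=1/7b
5) 619.621ms=6/7b +206.54ms=2/7b
6) 826.162ms=8/7b +206.54ms=2/7b
7) 1032.702ms=10/7b +206.54ms=2/7b
8) 1239.243ms=12/7b +351.119ms=17/35b
9) 1590.361ms=11/5b +144.578ms=1/5b
10) 1734.94ms=12/5b +144.578ms=1/5b
11) 1879.518ms=13/5b +144.578ms=1/5b
12) 2024.096ms=14/5b +144.578ms=1/5b
13) 2168.675ms=3b +722.892ms=1b
Σ=4b of 4 (83bpm 2/4) — PASS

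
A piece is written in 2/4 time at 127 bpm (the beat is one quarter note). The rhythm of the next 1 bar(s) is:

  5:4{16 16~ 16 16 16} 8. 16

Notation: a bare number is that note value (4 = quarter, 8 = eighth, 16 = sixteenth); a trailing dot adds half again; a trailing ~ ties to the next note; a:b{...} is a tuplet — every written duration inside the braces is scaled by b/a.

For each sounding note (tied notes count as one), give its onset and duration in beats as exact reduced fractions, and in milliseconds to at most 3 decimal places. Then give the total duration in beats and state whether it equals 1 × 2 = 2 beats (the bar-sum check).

1) 0.0ms=0b +94.488ms=1/5b
2) 94.488ms=1/5b +188.976ms=2/5b
3) 283.465ms=3/5b +94.488ms=1/5b
4) 377.953ms=4/5b +94.488ms=1/5b
5) 472.441ms=1b +354.331ms=3/4b
6) 826.772ms=7/4b +118.11ms=1/4b
Σ=2b of 2 (127bpm 2/4) — PASS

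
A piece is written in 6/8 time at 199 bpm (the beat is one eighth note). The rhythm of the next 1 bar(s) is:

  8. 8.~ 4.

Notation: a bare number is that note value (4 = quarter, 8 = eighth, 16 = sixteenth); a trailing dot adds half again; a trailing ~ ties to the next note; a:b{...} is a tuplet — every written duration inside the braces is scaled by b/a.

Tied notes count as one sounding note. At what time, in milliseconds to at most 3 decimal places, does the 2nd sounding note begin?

1. 0.0ms @ 0 + 452.261ms (3/2)
2. 452.261ms @ 3/2 + 1356.784ms (9/2)

note 2 onset = 3/2b = 452.261ms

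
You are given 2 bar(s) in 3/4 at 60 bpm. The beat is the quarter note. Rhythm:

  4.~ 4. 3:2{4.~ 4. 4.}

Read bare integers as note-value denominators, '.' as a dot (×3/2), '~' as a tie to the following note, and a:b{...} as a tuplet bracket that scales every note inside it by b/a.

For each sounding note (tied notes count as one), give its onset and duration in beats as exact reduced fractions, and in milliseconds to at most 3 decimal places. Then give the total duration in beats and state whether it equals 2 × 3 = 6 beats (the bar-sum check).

1) 0.0ms=0b +3000.0ms=3b
2) 3000.0ms=3b +2000.0ms=2b
3) 5000.0ms=5b +1000.0ms=1b
Σ=6b of 6 (60bpm 3/4) — PASS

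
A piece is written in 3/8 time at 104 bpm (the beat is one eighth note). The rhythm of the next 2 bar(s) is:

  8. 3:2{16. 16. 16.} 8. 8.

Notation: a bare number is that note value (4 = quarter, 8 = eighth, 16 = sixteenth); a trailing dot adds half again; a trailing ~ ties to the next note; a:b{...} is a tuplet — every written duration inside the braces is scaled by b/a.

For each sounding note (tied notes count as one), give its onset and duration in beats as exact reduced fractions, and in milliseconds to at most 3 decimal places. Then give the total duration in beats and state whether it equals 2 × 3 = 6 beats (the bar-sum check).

1) 0.0ms=0b +865.385ms=3/2b
2) 865.385ms=3/2b +288.462ms=1/2b
3) 1153.846ms=2b +288.462ms=1/2b
4) 1442.308ms=5/2b +288.462ms=1/2b
5) 1730.769ms=3b +865.385ms=3/2b
6) 2596.154ms=9/2b +865.385ms=3/2b
Σ=6b of 6 (104bpm 3/8) — PASS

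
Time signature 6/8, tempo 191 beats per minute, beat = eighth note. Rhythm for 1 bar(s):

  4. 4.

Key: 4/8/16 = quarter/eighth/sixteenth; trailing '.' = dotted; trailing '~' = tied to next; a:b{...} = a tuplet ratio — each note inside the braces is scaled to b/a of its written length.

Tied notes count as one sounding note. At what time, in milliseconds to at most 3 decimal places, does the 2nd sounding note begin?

note 2 onset = 3b = 942.408ms

1. 0.0ms @ 0 + 942.408ms (3)
2. 942.408ms @ 3 + 942.408ms (3)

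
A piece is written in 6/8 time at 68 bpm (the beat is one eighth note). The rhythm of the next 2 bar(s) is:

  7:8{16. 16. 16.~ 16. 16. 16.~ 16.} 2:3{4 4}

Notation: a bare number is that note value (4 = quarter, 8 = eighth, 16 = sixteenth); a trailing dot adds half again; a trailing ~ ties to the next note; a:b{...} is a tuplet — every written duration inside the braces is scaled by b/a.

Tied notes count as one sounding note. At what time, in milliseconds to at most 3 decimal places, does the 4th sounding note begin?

note 4 onset = 24/7b = 3025.21ms

1. 0.0ms @ 0 + 756.303ms (6/7)
2. 756.303ms @ 6/7 + 756.303ms (6/7)
3. 1512.605ms @ 12/7 + 1512.605ms (12/7)
4. 3025.21ms @ 24/7 + 756.303ms (6/7)
5. 3781.513ms @ 30/7 + 1512.605ms (12/7)
6. 5294.118ms @ 6 + 2647.059ms (3)
7. 7941.176ms @ 9 + 2647.059ms (3)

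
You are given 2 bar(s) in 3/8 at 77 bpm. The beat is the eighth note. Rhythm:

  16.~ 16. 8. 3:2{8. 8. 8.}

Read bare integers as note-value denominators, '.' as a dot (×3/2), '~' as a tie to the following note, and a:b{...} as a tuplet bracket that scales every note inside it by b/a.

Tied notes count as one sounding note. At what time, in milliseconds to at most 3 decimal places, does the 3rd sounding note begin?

note 3 onset = 3b = 2337.662ms

1. 0.0ms @ 0 + 1168.831ms (3/2)
2. 1168.831ms @ 3/2 + 1168.831ms (3/2)
3. 2337.662ms @ 3 + 779.221ms (1)
4. 3116.883ms @ 4 + 779.221ms (1)
5. 3896.104ms @ 5 + 779.221ms (1)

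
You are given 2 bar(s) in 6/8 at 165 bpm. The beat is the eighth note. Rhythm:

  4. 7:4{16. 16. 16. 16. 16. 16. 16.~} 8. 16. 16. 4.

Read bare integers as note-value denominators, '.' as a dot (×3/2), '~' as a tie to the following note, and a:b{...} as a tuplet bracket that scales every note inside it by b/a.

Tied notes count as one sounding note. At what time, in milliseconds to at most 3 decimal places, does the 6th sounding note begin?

note 6 onset = 33/7b = 1714.286ms

1. 0.0ms @ 0 + 1090.909ms (3)
2. 1090.909ms @ 3 + 155.844ms (3/7)
3. 1246.753ms @ 24/7 + 155.844ms (3/7)
4. 1402.597ms @ 27/7 + 155.844ms (3/7)
5. 1558.442ms @ 30/7 + 155.844ms (3/7)
6. 1714.286ms @ 33/7 + 155.844ms (3/7)
7. 1870.13ms @ 36/7 + 155.844ms (3/7)
8. 2025.974ms @ 39/7 + 701.299ms (27/14)
9. 2727.273ms @ 15/2 + 272.727ms (3/4)
10. 3000.0ms @ 33/4 + 272.727ms (3/4)
11. 3272.727ms @ 9 + 1090.909ms (3)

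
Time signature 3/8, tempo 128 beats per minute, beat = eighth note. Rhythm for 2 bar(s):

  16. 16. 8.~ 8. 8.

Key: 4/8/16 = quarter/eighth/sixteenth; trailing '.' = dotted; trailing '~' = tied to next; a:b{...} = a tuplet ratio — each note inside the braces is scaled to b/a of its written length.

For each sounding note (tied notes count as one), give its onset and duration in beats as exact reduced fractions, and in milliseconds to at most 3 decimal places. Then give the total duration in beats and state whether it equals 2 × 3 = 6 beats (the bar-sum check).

1) 0.0ms=0b +351.562ms=3/4b
2) 351.562ms=3/4b +351.562ms=3/4b
3) 703.125ms=3/2b +1406.25ms=3b
4) 2109.375ms=9/2b +703.125ms=3/2b
Σ=6b of 6 (128bpm 3/8) — PASS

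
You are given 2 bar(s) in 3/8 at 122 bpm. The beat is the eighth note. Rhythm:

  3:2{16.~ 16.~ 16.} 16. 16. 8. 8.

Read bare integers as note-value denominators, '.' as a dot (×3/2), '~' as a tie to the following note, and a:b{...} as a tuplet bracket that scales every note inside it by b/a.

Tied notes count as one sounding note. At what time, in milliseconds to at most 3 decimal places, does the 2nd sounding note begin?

1. 0.0ms @ 0 + 737.705ms (3/2)
2. 737.705ms @ 3/2 + 368.852ms (3/4)
3. 1106.557ms @ 9/4 + 368.852ms (3/4)
4. 1475.41ms @ 3 + 737.705ms (3/2)
5. 2213.115ms @ 9/2 + 737.705ms (3/2)

note 2 onset = 3/2b = 737.705ms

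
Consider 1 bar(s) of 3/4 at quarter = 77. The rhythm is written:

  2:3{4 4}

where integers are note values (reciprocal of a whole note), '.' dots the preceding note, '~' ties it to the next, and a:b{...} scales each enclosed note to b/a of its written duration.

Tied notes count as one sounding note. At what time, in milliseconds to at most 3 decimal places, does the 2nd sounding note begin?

1. 0.0ms @ 0 + 1168.831ms (3/2)
2. 1168.831ms @ 3/2 + 1168.831ms (3/2)

note 2 onset = 3/2b = 1168.831ms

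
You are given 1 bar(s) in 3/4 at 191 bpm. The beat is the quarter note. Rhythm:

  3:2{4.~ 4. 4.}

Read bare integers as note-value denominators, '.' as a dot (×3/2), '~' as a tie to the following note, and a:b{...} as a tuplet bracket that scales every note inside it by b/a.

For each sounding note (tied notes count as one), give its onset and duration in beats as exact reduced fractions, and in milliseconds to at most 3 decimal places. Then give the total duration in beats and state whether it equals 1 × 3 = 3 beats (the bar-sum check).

1) 0.0ms=0b +628.272ms=2b
2) 628.272ms=2b +314.136ms=1b
Σ=3b of 3 (191bpm 3/4) — PASS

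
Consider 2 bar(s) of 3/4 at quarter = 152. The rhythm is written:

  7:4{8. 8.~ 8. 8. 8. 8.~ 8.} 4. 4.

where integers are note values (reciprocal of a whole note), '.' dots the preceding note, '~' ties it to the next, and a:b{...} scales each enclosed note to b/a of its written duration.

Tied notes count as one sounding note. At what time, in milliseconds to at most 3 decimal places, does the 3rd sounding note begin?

1. 0.0ms @ 0 + 169.173ms (3/7)
2. 169.173ms @ 3/7 + 338.346ms (6/7)
3. 507.519ms @ 9/7 + 169.173ms (3/7)
4. 676.692ms @ 12/7 + 169.173ms (3/7)
5. 845.865ms @ 15/7 + 338.346ms (6/7)
6. 1184.211ms @ 3 + 592.105ms (3/2)
7. 1776.316ms @ 9/2 + 592.105ms (3/2)

note 3 onset = 9/7b = 507.519ms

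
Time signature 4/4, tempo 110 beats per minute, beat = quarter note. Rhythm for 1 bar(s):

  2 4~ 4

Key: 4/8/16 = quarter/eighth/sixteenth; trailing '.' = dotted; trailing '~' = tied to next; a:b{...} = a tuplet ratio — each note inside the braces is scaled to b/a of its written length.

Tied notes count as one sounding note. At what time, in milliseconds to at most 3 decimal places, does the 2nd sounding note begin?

1. 0.0ms @ 0 + 1090.909ms (2)
2. 1090.909ms @ 2 + 1090.909ms (2)

note 2 onset = 2b = 1090.909ms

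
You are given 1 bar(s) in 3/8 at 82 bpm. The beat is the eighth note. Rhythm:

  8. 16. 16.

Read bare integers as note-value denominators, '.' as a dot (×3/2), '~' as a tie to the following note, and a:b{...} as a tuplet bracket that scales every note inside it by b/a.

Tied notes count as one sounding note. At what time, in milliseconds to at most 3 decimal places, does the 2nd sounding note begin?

note 2 onset = 3/2b = 1097.561ms

1. 0.0ms @ 0 + 1097.561ms (3/2)
2. 1097.561ms @ 3/2 + 548.78ms (3/4)
3. 1646.341ms @ 9/4 + 548.78ms (3/4)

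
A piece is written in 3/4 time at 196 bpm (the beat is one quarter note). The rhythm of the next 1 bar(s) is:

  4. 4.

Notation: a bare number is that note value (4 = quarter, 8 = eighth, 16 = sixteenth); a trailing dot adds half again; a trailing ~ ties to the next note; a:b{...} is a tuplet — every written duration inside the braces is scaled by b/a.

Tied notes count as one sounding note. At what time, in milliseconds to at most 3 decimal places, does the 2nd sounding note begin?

note 2 onset = 3/2b = 459.184ms

1. 0.0ms @ 0 + 459.184ms (3/2)
2. 459.184ms @ 3/2 + 459.184ms (3/2)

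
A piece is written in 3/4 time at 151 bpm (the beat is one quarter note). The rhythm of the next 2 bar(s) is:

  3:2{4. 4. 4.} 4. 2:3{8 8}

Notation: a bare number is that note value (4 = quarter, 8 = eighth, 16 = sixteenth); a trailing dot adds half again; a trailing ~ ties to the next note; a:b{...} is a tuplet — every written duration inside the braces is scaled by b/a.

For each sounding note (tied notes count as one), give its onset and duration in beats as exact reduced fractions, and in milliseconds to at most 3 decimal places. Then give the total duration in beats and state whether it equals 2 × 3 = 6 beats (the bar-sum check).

1) 0.0ms=0b +397.351ms=1b
2) 397.351ms=1b +397.351ms=1b
3) 794.702ms=2b +397.351ms=1b
4) 1192.053ms=3b +596.026ms=3/2b
5) 1788.079ms=9/2b +298.013ms=3/4b
6) 2086.093ms=21/4b +298.013ms=3/4b
Σ=6b of 6 (151bpm 3/4) — PASS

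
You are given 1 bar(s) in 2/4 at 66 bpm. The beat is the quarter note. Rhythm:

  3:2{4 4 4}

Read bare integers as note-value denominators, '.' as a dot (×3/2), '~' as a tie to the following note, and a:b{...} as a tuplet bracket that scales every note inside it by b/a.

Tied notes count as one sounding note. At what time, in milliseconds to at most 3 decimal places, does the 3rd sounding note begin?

1. 0.0ms @ 0 + 606.061ms (2/3)
2. 606.061ms @ 2/3 + 606.061ms (2/3)
3. 1212.121ms @ 4/3 + 606.061ms (2/3)

note 3 onset = 4/3b = 1212.121ms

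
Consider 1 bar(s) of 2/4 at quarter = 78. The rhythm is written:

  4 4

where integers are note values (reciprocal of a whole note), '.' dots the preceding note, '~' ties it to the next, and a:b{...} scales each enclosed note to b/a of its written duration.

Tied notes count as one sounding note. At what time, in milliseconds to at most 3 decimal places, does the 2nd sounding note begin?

1. 0.0ms @ 0 + 769.231ms (1)
2. 769.231ms @ 1 + 769.231ms (1)

note 2 onset = 1b = 769.231ms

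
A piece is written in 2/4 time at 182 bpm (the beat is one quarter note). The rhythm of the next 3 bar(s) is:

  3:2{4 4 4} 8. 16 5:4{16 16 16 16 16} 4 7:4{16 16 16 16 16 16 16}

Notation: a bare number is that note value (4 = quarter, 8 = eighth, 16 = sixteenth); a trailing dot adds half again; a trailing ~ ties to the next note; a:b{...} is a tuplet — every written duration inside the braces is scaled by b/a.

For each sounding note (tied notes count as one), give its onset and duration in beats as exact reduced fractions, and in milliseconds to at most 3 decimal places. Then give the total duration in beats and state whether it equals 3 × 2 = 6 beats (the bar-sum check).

1) 0.0ms=0b +219.78ms=2/3b
2) 219.78ms=2/3b +219.78ms=2/3b
3) 439.56ms=4/3b +219.78ms=2/3b
4) 659.341ms=2b +247.253ms=3/4b
5) 906.593ms=11/4b +82.418ms=1/4b
6) 989.011ms=3b +65.934ms=1/5b
7) 1054.945ms=16/5b +65.934ms=1/5b
8) 1120.879ms=17/5b +65.934ms=1/5b
9) 1186.813ms=18/5b +65.934ms=1/5b
10) 1252.747ms=19/5b +65.934ms=1/5b
11) 1318.681ms=4b +329.67ms=1b
12) 1648.352ms=5b +47.096ms=1/7b
13) 1695.447ms=36/7b +47.096ms=1/7b
14) 1742.543ms=37/7b +47.096ms=1/7b
15) 1789.639ms=38/7b +47.096ms=1/7b
16) 1836.735ms=39/7b +47.096ms=1/7b
17) 1883.83ms=40/7b +47.096ms=1/7b
18) 1930.926ms=41/7b +47.096ms=1/7b
Σ=6b of 6 (182bpm 2/4) — PASS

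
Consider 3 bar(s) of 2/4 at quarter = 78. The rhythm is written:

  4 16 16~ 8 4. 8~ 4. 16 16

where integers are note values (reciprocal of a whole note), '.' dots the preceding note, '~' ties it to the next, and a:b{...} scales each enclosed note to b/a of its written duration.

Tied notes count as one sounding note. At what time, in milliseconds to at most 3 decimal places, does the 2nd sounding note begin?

note 2 onset = 1b = 769.231ms

1. 0.0ms @ 0 + 769.231ms (1)
2. 769.231ms @ 1 + 192.308ms (1/4)
3. 961.538ms @ 5/4 + 576.923ms (3/4)
4. 1538.462ms @ 2 + 1153.846ms (3/2)
5. 2692.308ms @ 7/2 + 1538.462ms (2)
6. 4230.769ms @ 11/2 + 192.308ms (1/4)
7. 4423.077ms @ 23/4 + 192.308ms (1/4)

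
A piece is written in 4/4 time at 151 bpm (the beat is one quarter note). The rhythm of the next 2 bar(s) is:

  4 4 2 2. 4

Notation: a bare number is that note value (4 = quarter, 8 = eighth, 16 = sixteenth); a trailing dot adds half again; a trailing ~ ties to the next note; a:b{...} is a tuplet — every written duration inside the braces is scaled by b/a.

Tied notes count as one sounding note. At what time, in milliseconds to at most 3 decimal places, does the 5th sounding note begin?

note 5 onset = 7b = 2781.457ms

1. 0.0ms @ 0 + 397.351ms (1)
2. 397.351ms @ 1 + 397.351ms (1)
3. 794.702ms @ 2 + 794.702ms (2)
4. 1589.404ms @ 4 + 1192.053ms (3)
5. 2781.457ms @ 7 + 397.351ms (1)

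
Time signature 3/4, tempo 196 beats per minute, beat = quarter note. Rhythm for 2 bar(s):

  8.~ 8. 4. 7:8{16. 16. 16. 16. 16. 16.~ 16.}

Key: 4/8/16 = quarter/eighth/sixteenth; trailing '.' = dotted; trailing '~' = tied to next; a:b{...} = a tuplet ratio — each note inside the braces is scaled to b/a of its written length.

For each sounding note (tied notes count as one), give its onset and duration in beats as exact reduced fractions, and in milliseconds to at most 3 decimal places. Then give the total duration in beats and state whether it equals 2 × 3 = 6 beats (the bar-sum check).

1) 0.0ms=0b +459.184ms=3/2b
2) 459.184ms=3/2b +459.184ms=3/2b
3) 918.367ms=3b +131.195ms=3/7b
4) 1049.563ms=24/7b +131.195ms=3/7b
5) 1180.758ms=27/7b +131.195ms=3/7b
6) 1311.953ms=30/7b +131.195ms=3/7b
7) 1443.149ms=33/7b +131.195ms=3/7b
8) 1574.344ms=36/7b +262.391ms=6/7b
Σ=6b of 6 (196bpm 3/4) — PASS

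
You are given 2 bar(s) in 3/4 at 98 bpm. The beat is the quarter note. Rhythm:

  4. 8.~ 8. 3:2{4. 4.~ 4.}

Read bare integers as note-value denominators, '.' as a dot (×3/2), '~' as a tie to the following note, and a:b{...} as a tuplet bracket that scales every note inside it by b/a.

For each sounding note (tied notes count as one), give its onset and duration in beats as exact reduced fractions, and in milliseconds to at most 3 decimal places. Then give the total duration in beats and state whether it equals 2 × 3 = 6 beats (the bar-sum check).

1) 0.0ms=0b +918.367ms=3/2b
2) 918.367ms=3/2b +918.367ms=3/2b
3) 1836.735ms=3b +612.245ms=1b
4) 2448.98ms=4b +1224.49ms=2b
Σ=6b of 6 (98bpm 3/4) — PASS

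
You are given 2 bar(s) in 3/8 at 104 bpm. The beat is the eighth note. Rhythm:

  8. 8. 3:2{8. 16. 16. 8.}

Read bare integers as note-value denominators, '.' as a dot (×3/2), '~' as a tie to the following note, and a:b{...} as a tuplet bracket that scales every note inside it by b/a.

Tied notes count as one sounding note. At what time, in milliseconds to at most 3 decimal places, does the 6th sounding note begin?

1. 0.0ms @ 0 + 865.385ms (3/2)
2. 865.385ms @ 3/2 + 865.385ms (3/2)
3. 1730.769ms @ 3 + 576.923ms (1)
4. 2307.692ms @ 4 + 288.462ms (1/2)
5. 2596.154ms @ 9/2 + 288.462ms (1/2)
6. 2884.615ms @ 5 + 576.923ms (1)

note 6 onset = 5b = 2884.615ms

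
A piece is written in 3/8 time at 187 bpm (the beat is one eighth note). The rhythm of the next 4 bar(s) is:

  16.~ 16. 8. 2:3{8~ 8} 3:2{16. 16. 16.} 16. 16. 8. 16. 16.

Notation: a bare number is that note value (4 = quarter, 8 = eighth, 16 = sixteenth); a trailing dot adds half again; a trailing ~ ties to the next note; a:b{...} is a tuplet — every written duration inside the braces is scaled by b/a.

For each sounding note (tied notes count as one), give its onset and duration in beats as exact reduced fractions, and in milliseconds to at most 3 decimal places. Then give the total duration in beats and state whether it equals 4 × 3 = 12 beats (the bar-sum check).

1) 0.0ms=0b +481.283ms=3/2b
2) 481.283ms=3/2b +481.283ms=3/2b
3) 962.567ms=3b +962.567ms=3b
4) 1925.134ms=6b +160.428ms=1/2b
5) 2085.561ms=13/2b +160.428ms=1/2b
6) 2245.989ms=7b +160.428ms=1/2b
7) 2406.417ms=15/2b +240.642ms=3/4b
8) 2647.059ms=33/4b +240.642ms=3/4b
9) 2887.701ms=9b +481.283ms=3/2b
10) 3368.984ms=21/2b +240.642ms=3/4b
11) 3609.626ms=45/4b +240.642ms=3/4b
Σ=12b of 12 (187bpm 3/8) — PASS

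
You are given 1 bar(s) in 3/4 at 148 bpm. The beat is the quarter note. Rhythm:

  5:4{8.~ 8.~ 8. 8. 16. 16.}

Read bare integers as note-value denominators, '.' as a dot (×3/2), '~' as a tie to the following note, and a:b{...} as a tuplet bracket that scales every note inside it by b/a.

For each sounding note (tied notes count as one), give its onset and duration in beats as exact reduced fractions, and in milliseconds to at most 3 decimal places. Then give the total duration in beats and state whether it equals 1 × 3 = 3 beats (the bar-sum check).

1) 0.0ms=0b +729.73ms=9/5b
2) 729.73ms=9/5b +243.243ms=3/5b
3) 972.973ms=12/5b +121.622ms=3/10b
4) 1094.595ms=27/10b +121.622ms=3/10b
Σ=3b of 3 (148bpm 3/4) — PASS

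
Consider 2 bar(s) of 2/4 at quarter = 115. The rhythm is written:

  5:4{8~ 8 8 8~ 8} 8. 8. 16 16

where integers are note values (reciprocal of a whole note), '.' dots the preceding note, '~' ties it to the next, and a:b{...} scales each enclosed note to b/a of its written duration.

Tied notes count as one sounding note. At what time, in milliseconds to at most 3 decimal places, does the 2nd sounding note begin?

note 2 onset = 4/5b = 417.391ms

1. 0.0ms @ 0 + 417.391ms (4/5)
2. 417.391ms @ 4/5 + 208.696ms (2/5)
3. 626.087ms @ 6/5 + 417.391ms (4/5)
4. 1043.478ms @ 2 + 391.304ms (3/4)
5. 1434.783ms @ 11/4 + 391.304ms (3/4)
6. 1826.087ms @ 7/2 + 130.435ms (1/4)
7. 1956.522ms @ 15/4 + 130.435ms (1/4)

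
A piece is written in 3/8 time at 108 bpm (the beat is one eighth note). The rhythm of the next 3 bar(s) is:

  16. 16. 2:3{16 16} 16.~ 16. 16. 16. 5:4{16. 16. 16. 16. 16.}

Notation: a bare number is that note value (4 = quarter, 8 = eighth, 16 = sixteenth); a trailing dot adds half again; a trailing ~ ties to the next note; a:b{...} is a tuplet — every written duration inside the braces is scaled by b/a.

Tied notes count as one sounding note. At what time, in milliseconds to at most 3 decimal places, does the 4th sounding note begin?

note 4 onset = 9/4b = 1250.0ms

1. 0.0ms @ 0 + 416.667ms (3/4)
2. 416.667ms @ 3/4 + 416.667ms (3/4)
3. 833.333ms @ 3/2 + 416.667ms (3/4)
4. 1250.0ms @ 9/4 + 416.667ms (3/4)
5. 1666.667ms @ 3 + 833.333ms (3/2)
6. 2500.0ms @ 9/2 + 416.667ms (3/4)
7. 2916.667ms @ 21/4 + 416.667ms (3/4)
8. 3333.333ms @ 6 + 333.333ms (3/5)
9. 3666.667ms @ 33/5 + 333.333ms (3/5)
10. 4000.0ms @ 36/5 + 333.333ms (3/5)
11. 4333.333ms @ 39/5 + 333.333ms (3/5)
12. 4666.667ms @ 42/5 + 333.333ms (3/5)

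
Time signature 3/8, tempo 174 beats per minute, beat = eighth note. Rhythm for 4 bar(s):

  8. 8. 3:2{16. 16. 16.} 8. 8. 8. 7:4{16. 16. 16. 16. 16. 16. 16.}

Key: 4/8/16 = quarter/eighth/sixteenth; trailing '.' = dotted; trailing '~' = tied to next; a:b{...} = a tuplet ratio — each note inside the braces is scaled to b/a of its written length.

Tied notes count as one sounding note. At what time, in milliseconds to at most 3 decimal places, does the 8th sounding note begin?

note 8 onset = 15/2b = 2586.207ms

1. 0.0ms @ 0 + 517.241ms (3/2)
2. 517.241ms @ 3/2 + 517.241ms (3/2)
3. 1034.483ms @ 3 + 172.414ms (1/2)
4. 1206.897ms @ 7/2 + 172.414ms (1/2)
5. 1379.31ms @ 4 + 172.414ms (1/2)
6. 1551.724ms @ 9/2 + 517.241ms (3/2)
7. 2068.966ms @ 6 + 517.241ms (3/2)
8. 2586.207ms @ 15/2 + 517.241ms (3/2)
9. 3103.448ms @ 9 + 147.783ms (3/7)
10. 3251.232ms @ 66/7 + 147.783ms (3/7)
11. 3399.015ms @ 69/7 + 147.783ms (3/7)
12. 3546.798ms @ 72/7 + 147.783ms (3/7)
13. 3694.581ms @ 75/7 + 147.783ms (3/7)
14. 3842.365ms @ 78/7 + 147.783ms (3/7)
15. 3990.148ms @ 81/7 + 147.783ms (3/7)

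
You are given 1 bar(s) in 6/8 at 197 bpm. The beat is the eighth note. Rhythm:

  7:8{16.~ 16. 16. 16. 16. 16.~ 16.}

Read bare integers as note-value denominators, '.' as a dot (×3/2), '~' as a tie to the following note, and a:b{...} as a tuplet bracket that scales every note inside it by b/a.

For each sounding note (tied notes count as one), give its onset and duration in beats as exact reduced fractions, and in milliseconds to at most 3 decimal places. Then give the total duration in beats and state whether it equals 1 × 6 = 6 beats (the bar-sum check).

1) 0.0ms=0b +522.117ms=12/7b
2) 522.117ms=12/7b +261.059ms=6/7b
3) 783.176ms=18/7b +261.059ms=6/7b
4) 1044.235ms=24/7b +261.059ms=6/7b
5) 1305.294ms=30/7b +522.117ms=12/7b
Σ=6b of 6 (197bpm 6/8) — PASS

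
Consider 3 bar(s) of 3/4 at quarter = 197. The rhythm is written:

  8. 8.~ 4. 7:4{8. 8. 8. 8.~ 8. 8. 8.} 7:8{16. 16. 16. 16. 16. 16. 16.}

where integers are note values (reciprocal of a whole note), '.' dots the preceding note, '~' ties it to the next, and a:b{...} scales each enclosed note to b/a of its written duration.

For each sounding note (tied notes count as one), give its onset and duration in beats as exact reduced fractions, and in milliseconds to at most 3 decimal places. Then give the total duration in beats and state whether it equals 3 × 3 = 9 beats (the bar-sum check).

1) 0.0ms=0b +228.426ms=3/4b
2) 228.426ms=3/4b +685.279ms=9/4b
3) 913.706ms=3b +130.529ms=3/7b
4) 1044.235ms=24/7b +130.529ms=3/7b
5) 1174.764ms=27/7b +130.529ms=3/7b
6) 1305.294ms=30/7b +261.059ms=6/7b
7) 1566.352ms=36/7b +130.529ms=3/7b
8) 1696.882ms=39/7b +130.529ms=3/7b
9) 1827.411ms=6b +130.529ms=3/7b
10) 1957.941ms=45/7b +130.529ms=3/7b
11) 2088.47ms=48/7b +130.529ms=3/7b
12) 2218.999ms=51/7b +130.529ms=3/7b
13) 2349.529ms=54/7b +130.529ms=3/7b
14) 2480.058ms=57/7b +130.529ms=3/7b
15) 2610.587ms=60/7b +130.529ms=3/7b
Σ=9b of 9 (197bpm 3/4) — PASS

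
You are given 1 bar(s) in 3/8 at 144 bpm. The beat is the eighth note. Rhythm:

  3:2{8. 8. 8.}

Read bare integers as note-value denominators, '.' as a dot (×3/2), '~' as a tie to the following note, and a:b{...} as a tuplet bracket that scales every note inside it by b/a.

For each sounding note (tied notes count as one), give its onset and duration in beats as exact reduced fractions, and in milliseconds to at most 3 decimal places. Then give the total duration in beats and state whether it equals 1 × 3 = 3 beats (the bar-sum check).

1) 0.0ms=0b +416.667ms=1b
2) 416.667ms=1b +416.667ms=1b
3) 833.333ms=2b +416.667ms=1b
Σ=3b of 3 (144bpm 3/8) — PASS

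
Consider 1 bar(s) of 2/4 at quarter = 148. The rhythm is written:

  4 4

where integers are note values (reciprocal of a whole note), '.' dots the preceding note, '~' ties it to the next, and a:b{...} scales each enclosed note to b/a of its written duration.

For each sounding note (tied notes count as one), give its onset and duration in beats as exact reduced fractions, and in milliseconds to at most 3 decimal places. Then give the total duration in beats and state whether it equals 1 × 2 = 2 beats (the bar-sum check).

1) 0.0ms=0b +405.405ms=1b
2) 405.405ms=1b +405.405ms=1b
Σ=2b of 2 (148bpm 2/4) — PASS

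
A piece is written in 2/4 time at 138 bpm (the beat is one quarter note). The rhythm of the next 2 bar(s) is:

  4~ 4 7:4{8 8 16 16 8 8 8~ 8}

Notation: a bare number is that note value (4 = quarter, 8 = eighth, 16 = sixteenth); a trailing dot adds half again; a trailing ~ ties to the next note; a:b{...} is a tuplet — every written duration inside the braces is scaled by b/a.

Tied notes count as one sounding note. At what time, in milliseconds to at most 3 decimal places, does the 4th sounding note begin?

note 4 onset = 18/7b = 1118.012ms

1. 0.0ms @ 0 + 869.565ms (2)
2. 869.565ms @ 2 + 124.224ms (2/7)
3. 993.789ms @ 16/7 + 124.224ms (2/7)
4. 1118.012ms @ 18/7 + 62.112ms (1/7)
5. 1180.124ms @ 19/7 + 62.112ms (1/7)
6. 1242.236ms @ 20/7 + 124.224ms (2/7)
7. 1366.46ms @ 22/7 + 124.224ms (2/7)
8. 1490.683ms @ 24/7 + 248.447ms (4/7)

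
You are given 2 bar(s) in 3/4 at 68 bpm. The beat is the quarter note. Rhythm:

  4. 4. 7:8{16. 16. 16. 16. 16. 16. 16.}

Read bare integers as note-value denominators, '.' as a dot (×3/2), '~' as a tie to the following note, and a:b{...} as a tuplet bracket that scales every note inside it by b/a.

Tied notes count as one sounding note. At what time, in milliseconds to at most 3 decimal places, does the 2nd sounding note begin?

note 2 onset = 3/2b = 1323.529ms

1. 0.0ms @ 0 + 1323.529ms (3/2)
2. 1323.529ms @ 3/2 + 1323.529ms (3/2)
3. 2647.059ms @ 3 + 378.151ms (3/7)
4. 3025.21ms @ 24/7 + 378.151ms (3/7)
5. 3403.361ms @ 27/7 + 378.151ms (3/7)
6. 3781.513ms @ 30/7 + 378.151ms (3/7)
7. 4159.664ms @ 33/7 + 378.151ms (3/7)
8. 4537.815ms @ 36/7 + 378.151ms (3/7)
9. 4915.966ms @ 39/7 + 378.151ms (3/7)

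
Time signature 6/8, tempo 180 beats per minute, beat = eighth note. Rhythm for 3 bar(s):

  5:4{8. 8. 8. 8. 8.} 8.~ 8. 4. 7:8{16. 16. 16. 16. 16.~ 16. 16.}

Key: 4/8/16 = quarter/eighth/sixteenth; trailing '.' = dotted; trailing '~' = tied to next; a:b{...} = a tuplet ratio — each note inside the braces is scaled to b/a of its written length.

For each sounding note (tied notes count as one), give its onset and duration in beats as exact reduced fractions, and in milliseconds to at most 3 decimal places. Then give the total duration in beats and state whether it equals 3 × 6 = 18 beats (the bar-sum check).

1) 0.0ms=0b +400.0ms=6/5b
2) 400.0ms=6/5b +400.0ms=6/5b
3) 800.0ms=12/5b +400.0ms=6/5b
4) 1200.0ms=18/5b +400.0ms=6/5b
5) 1600.0ms=24/5b +400.0ms=6/5b
6) 2000.0ms=6b +1000.0ms=3b
7) 3000.0ms=9b +1000.0ms=3b
8) 4000.0ms=12b +285.714ms=6/7b
9) 4285.714ms=90/7b +285.714ms=6/7b
10) 4571.429ms=96/7b +285.714ms=6/7b
11) 4857.143ms=102/7b +285.714ms=6/7b
12) 5142.857ms=108/7b +571.429ms=12/7b
13) 5714.286ms=120/7b +285.714ms=6/7b
Σ=18b of 18 (180bpm 6/8) — PASS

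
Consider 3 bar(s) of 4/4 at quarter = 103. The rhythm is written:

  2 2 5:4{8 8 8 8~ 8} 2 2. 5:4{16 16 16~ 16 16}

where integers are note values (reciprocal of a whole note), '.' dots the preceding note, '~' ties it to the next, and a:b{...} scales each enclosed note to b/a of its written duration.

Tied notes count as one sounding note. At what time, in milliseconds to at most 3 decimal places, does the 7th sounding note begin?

1. 0.0ms @ 0 + 1165.049ms (2)
2. 1165.049ms @ 2 + 1165.049ms (2)
3. 2330.097ms @ 4 + 233.01ms (2/5)
4. 2563.107ms @ 22/5 + 233.01ms (2/5)
5. 2796.117ms @ 24/5 + 233.01ms (2/5)
6. 3029.126ms @ 26/5 + 466.019ms (4/5)
7. 3495.146ms @ 6 + 1165.049ms (2)
8. 4660.194ms @ 8 + 1747.573ms (3)
9. 6407.767ms @ 11 + 116.505ms (1/5)
10. 6524.272ms @ 56/5 + 116.505ms (1/5)
11. 6640.777ms @ 57/5 + 233.01ms (2/5)
12. 6873.786ms @ 59/5 + 116.505ms (1/5)

note 7 onset = 6b = 3495.146ms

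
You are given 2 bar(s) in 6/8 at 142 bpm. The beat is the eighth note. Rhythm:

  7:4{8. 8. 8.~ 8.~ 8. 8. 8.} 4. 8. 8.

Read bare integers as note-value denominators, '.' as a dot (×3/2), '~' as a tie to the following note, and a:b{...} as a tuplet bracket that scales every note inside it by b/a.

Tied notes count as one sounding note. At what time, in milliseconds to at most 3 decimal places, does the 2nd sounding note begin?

note 2 onset = 6/7b = 362.173ms

1. 0.0ms @ 0 + 362.173ms (6/7)
2. 362.173ms @ 6/7 + 362.173ms (6/7)
3. 724.346ms @ 12/7 + 1086.519ms (18/7)
4. 1810.865ms @ 30/7 + 362.173ms (6/7)
5. 2173.038ms @ 36/7 + 362.173ms (6/7)
6. 2535.211ms @ 6 + 1267.606ms (3)
7. 3802.817ms @ 9 + 633.803ms (3/2)
8. 4436.62ms @ 21/2 + 633.803ms (3/2)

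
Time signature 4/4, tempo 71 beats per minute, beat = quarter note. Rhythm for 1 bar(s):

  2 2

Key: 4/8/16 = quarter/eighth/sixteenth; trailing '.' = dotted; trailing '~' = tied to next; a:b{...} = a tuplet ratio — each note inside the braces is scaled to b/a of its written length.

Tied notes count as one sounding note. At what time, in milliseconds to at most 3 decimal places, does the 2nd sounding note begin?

1. 0.0ms @ 0 + 1690.141ms (2)
2. 1690.141ms @ 2 + 1690.141ms (2)

note 2 onset = 2b = 1690.141ms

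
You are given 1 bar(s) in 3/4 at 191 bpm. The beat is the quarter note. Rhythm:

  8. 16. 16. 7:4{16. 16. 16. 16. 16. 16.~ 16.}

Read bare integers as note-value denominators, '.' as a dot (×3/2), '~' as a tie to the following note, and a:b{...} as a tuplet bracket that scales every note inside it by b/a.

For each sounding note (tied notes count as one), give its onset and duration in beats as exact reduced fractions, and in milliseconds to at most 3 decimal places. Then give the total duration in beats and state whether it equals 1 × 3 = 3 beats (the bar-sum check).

1) 0.0ms=0b +235.602ms=3/4b
2) 235.602ms=3/4b +117.801ms=3/8b
3) 353.403ms=9/8b +117.801ms=3/8b
4) 471.204ms=3/2b +67.315ms=3/14b
5) 538.519ms=12/7b +67.315ms=3/14b
6) 605.834ms=27/14b +67.315ms=3/14b
7) 673.149ms=15/7b +67.315ms=3/14b
8) 740.464ms=33/14b +67.315ms=3/14b
9) 807.779ms=18/7b +134.63ms=3/7b
Σ=3b of 3 (191bpm 3/4) — PASS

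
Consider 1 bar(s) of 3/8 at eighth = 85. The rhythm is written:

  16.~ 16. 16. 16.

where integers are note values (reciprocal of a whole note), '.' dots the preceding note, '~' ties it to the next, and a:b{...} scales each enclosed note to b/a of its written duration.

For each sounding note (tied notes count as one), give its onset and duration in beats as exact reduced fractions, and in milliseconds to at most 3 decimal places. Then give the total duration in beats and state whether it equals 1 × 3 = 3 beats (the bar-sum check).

1) 0.0ms=0b +1058.824ms=3/2b
2) 1058.824ms=3/2b +529.412ms=3/4b
3) 1588.235ms=9/4b +529.412ms=3/4b
Σ=3b of 3 (85bpm 3/8) — PASS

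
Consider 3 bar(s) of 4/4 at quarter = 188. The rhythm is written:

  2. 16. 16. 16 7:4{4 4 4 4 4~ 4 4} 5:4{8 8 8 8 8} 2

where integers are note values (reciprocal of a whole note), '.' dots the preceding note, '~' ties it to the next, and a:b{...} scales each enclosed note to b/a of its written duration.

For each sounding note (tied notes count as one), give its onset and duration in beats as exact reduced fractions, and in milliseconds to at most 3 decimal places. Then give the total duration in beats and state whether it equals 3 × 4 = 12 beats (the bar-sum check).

1) 0.0ms=0b +957.447ms=3b
2) 957.447ms=3b +119.681ms=3/8b
3) 1077.128ms=27/8b +119.681ms=3/8b
4) 1196.809ms=15/4b +79.787ms=1/4b
5) 1276.596ms=4b +182.371ms=4/7b
6) 1458.967ms=32/7b +182.371ms=4/7b
7) 1641.337ms=36/7b +182.371ms=4/7b
8) 1823.708ms=40/7b +182.371ms=4/7b
9) 2006.079ms=44/7b +364.742ms=8/7b
10) 2370.821ms=52/7b +182.371ms=4/7b
11) 2553.191ms=8b +127.66ms=2/5b
12) 2680.851ms=42/5b +127.66ms=2/5b
13) 2808.511ms=44/5b +127.66ms=2/5b
14) 2936.17ms=46/5b +127.66ms=2/5b
15) 3063.83ms=48/5b +127.66ms=2/5b
16) 3191.489ms=10b +638.298ms=2b
Σ=12b of 12 (188bpm 4/4) — PASS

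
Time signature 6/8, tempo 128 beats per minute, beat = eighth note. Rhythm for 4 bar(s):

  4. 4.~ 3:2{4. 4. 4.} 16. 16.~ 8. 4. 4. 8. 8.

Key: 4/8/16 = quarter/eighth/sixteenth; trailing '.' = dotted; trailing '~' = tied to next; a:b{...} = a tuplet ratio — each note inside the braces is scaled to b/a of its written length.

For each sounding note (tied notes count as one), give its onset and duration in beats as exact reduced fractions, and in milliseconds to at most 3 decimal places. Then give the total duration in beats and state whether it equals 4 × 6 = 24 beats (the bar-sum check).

1) 0.0ms=0b +1406.25ms=3b
2) 1406.25ms=3b +2343.75ms=5b
3) 3750.0ms=8b +937.5ms=2b
4) 4687.5ms=10b +937.5ms=2b
5) 5625.0ms=12b +351.562ms=3/4b
6) 5976.562ms=51/4b +1054.688ms=9/4b
7) 7031.25ms=15b +1406.25ms=3b
8) 8437.5ms=18b +1406.25ms=3b
9) 9843.75ms=21b +703.125ms=3/2b
10) 10546.875ms=45/2b +703.125ms=3/2b
Σ=24b of 24 (128bpm 6/8) — PASS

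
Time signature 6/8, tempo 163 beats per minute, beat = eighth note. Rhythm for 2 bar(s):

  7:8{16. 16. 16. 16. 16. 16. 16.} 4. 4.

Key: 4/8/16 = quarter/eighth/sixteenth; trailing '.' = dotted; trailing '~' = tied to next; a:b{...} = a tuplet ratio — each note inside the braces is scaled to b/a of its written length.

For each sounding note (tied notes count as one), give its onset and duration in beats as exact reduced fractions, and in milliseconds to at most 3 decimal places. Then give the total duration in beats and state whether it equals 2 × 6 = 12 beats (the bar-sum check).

1) 0.0ms=0b +315.513ms=6/7b
2) 315.513ms=6/7b +315.513ms=6/7b
3) 631.025ms=12/7b +315.513ms=6/7b
4) 946.538ms=18/7b +315.513ms=6/7b
5) 1262.051ms=24/7b +315.513ms=6/7b
6) 1577.564ms=30/7b +315.513ms=6/7b
7) 1893.076ms=36/7b +315.513ms=6/7b
8) 2208.589ms=6b +1104.294ms=3b
9) 3312.883ms=9b +1104.294ms=3b
Σ=12b of 12 (163bpm 6/8) — PASS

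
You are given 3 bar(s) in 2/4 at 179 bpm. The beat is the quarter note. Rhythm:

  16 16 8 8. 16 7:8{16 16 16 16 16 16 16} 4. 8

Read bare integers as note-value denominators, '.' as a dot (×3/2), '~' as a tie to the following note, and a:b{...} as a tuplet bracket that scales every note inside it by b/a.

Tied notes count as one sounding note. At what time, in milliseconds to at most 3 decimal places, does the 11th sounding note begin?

1. 0.0ms @ 0 + 83.799ms (1/4)
2. 83.799ms @ 1/4 + 83.799ms (1/4)
3. 167.598ms @ 1/2 + 167.598ms (1/2)
4. 335.196ms @ 1 + 251.397ms (3/4)
5. 586.592ms @ 7/4 + 83.799ms (1/4)
6. 670.391ms @ 2 + 95.77ms (2/7)
7. 766.161ms @ 16/7 + 95.77ms (2/7)
8. 861.931ms @ 18/7 + 95.77ms (2/7)
9. 957.702ms @ 20/7 + 95.77ms (2/7)
10. 1053.472ms @ 22/7 + 95.77ms (2/7)
11. 1149.242ms @ 24/7 + 95.77ms (2/7)
12. 1245.012ms @ 26/7 + 95.77ms (2/7)
13. 1340.782ms @ 4 + 502.793ms (3/2)
14. 1843.575ms @ 11/2 + 167.598ms (1/2)

note 11 onset = 24/7b = 1149.242ms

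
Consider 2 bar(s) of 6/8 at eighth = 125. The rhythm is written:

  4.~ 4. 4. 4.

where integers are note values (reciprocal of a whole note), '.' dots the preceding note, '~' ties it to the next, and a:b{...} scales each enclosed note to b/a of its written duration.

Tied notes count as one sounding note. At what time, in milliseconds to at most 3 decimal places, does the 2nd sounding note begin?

1. 0.0ms @ 0 + 2880.0ms (6)
2. 2880.0ms @ 6 + 1440.0ms (3)
3. 4320.0ms @ 9 + 1440.0ms (3)

note 2 onset = 6b = 2880.0ms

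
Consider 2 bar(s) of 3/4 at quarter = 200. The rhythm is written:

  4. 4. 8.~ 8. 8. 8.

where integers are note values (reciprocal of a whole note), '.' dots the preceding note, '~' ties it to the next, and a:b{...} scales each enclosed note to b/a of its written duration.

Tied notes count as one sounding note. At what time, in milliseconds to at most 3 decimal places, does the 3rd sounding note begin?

note 3 onset = 3b = 900.0ms

1. 0.0ms @ 0 + 450.0ms (3/2)
2. 450.0ms @ 3/2 + 450.0ms (3/2)
3. 900.0ms @ 3 + 450.0ms (3/2)
4. 1350.0ms @ 9/2 + 225.0ms (3/4)
5. 1575.0ms @ 21/4 + 225.0ms (3/4)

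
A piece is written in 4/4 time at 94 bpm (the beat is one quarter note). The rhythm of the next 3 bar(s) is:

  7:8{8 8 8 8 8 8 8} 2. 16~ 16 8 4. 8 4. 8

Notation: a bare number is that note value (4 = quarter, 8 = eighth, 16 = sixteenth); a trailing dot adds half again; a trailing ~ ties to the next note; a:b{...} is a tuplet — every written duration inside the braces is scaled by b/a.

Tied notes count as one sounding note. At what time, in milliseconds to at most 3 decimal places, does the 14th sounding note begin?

1. 0.0ms @ 0 + 364.742ms (4/7)
2. 364.742ms @ 4/7 + 364.742ms (4/7)
3. 729.483ms @ 8/7 + 364.742ms (4/7)
4. 1094.225ms @ 12/7 + 364.742ms (4/7)
5. 1458.967ms @ 16/7 + 364.742ms (4/7)
6. 1823.708ms @ 20/7 + 364.742ms (4/7)
7. 2188.45ms @ 24/7 + 364.742ms (4/7)
8. 2553.191ms @ 4 + 1914.894ms (3)
9. 4468.085ms @ 7 + 319.149ms (1/2)
10. 4787.234ms @ 15/2 + 319.149ms (1/2)
11. 5106.383ms @ 8 + 957.447ms (3/2)
12. 6063.83ms @ 19/2 + 319.149ms (1/2)
13. 6382.979ms @ 10 + 957.447ms (3/2)
14. 7340.426ms @ 23/2 + 319.149ms (1/2)

note 14 onset = 23/2b = 7340.426ms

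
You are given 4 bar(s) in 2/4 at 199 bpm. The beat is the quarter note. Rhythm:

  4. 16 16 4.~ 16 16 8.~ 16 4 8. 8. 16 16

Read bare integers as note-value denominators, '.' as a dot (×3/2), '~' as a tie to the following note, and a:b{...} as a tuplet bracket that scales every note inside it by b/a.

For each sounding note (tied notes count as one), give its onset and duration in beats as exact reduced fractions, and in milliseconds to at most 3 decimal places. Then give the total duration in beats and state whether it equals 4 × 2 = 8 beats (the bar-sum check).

1) 0.0ms=0b +452.261ms=3/2b
2) 452.261ms=3/2b +75.377ms=1/4b
3) 527.638ms=7/4b +75.377ms=1/4b
4) 603.015ms=2b +527.638ms=7/4b
5) 1130.653ms=15/4b +75.377ms=1/4b
6) 1206.03ms=4b +301.508ms=1b
7) 1507.538ms=5b +301.508ms=1b
8) 1809.045ms=6b +226.131ms=3/4b
9) 2035.176ms=27/4b +226.131ms=3/4b
10) 2261.307ms=15/2b +75.377ms=1/4b
11) 2336.683ms=31/4b +75.377ms=1/4b
Σ=8b of 8 (199bpm 2/4) — PASS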